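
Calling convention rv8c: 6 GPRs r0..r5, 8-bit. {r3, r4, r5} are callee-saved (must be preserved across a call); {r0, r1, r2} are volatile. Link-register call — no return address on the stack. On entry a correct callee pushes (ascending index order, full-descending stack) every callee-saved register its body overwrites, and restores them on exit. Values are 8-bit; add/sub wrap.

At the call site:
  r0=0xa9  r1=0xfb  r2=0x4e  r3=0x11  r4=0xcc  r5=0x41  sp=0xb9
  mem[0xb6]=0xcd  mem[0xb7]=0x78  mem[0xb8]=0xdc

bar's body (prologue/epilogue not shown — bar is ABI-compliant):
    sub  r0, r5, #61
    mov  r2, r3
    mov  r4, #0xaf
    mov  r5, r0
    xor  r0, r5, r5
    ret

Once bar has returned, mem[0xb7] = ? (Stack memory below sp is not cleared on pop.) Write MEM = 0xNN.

prologue: push r4 → mem[0xb8]=0xcc, sp=0xb8
prologue: push r5 → mem[0xb7]=0x41, sp=0xb7
body[0] sub  r0, r5, #61 → r0=0x04
body[1] mov  r2, r3 → r2=0x11
body[2] mov  r4, #0xaf → r4=0xaf
body[3] mov  r5, r0 → r5=0x04
body[4] xor  r0, r5, r5 → r0=0x00
epilogue: pop r5=0x41, sp=0xb8
epilogue: pop r4=0xcc, sp=0xb9
prologue pushed ['r4', 'r5'] at ['0xb8', '0xb7']

MEM = 0x41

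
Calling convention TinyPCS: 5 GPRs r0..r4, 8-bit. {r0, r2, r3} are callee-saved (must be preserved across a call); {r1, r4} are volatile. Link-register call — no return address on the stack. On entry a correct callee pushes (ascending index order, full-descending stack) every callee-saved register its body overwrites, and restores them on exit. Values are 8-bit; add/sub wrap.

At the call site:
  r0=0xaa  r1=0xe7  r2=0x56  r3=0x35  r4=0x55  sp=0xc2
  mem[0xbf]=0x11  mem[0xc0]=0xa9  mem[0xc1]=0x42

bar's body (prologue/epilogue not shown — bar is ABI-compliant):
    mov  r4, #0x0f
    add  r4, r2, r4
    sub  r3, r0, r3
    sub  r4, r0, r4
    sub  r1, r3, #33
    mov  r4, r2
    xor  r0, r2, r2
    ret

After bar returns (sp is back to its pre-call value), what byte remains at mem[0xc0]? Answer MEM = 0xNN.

prologue: push r0 → mem[0xc1]=0xaa, sp=0xc1
prologue: push r3 → mem[0xc0]=0x35, sp=0xc0
body[0] mov  r4, #0x0f → r4=0x0f
body[1] add  r4, r2, r4 → r4=0x65
body[2] sub  r3, r0, r3 → r3=0x75
body[3] sub  r4, r0, r4 → r4=0x45
body[4] sub  r1, r3, #33 → r1=0x54
body[5] mov  r4, r2 → r4=0x56
body[6] xor  r0, r2, r2 → r0=0x00
epilogue: pop r3=0x35, sp=0xc1
epilogue: pop r0=0xaa, sp=0xc2
prologue pushed ['r0', 'r3'] at ['0xc1', '0xc0']

MEM = 0x35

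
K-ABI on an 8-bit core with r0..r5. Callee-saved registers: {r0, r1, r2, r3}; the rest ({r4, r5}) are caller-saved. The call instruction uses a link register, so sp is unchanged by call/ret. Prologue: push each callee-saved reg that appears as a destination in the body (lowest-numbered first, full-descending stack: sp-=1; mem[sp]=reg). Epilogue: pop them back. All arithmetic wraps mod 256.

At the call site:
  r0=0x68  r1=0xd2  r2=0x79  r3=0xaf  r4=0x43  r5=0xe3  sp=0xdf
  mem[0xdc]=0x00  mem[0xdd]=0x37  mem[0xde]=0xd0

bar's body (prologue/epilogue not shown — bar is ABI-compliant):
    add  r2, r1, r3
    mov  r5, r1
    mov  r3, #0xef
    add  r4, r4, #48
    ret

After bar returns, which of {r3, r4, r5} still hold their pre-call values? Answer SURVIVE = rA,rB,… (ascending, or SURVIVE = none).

SURVIVE = r3

prologue: push r2 -> mem[0xde]=0x79, sp=0xde
prologue: push r3 -> mem[0xdd]=0xaf, sp=0xdd
body[0] add  r2, r1, r3 -> r2=0x81
body[1] mov  r5, r1 -> r5=0xd2
body[2] mov  r3, #0xef -> r3=0xef
body[3] add  r4, r4, #48 -> r4=0x73
epilogue: pop r3=0xaf, sp=0xde
epilogue: pop r2=0x79, sp=0xdf
r3: callee-saved, written=True
r4: caller-saved, written=True
r5: caller-saved, written=True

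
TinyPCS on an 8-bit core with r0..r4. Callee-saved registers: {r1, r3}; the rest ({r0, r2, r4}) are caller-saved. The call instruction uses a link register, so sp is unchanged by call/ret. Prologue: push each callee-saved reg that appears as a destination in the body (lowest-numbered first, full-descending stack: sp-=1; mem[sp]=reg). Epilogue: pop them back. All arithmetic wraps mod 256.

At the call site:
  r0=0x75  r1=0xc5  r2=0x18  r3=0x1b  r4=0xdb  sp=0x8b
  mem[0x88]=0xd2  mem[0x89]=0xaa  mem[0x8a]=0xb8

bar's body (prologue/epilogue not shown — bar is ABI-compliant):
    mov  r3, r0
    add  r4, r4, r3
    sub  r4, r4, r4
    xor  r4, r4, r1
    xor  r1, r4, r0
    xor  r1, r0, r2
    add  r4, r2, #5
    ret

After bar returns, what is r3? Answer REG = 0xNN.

prologue: push r1 → mem[0x8a]=0xc5, sp=0x8a
prologue: push r3 → mem[0x89]=0x1b, sp=0x89
body[0] mov  r3, r0 → r3=0x75
body[1] add  r4, r4, r3 → r4=0x50
body[2] sub  r4, r4, r4 → r4=0x00
body[3] xor  r4, r4, r1 → r4=0xc5
body[4] xor  r1, r4, r0 → r1=0xb0
body[5] xor  r1, r0, r2 → r1=0x6d
body[6] add  r4, r2, #5 → r4=0x1d
epilogue: pop r3=0x1b, sp=0x8a
epilogue: pop r1=0xc5, sp=0x8b
r3 is callee-saved → restored

REG = 0x1b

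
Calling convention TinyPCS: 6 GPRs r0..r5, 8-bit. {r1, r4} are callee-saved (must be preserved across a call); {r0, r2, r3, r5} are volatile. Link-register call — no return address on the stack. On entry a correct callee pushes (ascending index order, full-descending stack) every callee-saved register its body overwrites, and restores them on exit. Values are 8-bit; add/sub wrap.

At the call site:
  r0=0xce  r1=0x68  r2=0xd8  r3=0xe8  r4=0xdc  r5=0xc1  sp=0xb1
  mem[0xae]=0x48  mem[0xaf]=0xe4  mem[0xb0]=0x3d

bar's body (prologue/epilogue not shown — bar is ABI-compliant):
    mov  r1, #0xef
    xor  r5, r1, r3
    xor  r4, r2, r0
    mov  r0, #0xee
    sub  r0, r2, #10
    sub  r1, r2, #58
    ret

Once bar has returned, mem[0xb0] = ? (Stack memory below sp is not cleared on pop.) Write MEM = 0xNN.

prologue: push r1 -> mem[0xb0]=0x68, sp=0xb0
prologue: push r4 -> mem[0xaf]=0xdc, sp=0xaf
body[0] mov  r1, #0xef -> r1=0xef
body[1] xor  r5, r1, r3 -> r5=0x07
body[2] xor  r4, r2, r0 -> r4=0x16
body[3] mov  r0, #0xee -> r0=0xee
body[4] sub  r0, r2, #10 -> r0=0xce
body[5] sub  r1, r2, #58 -> r1=0x9e
epilogue: pop r4=0xdc, sp=0xb0
epilogue: pop r1=0x68, sp=0xb1
prologue pushed ['r1', 'r4'] at ['0xb0', '0xaf']

MEM = 0x68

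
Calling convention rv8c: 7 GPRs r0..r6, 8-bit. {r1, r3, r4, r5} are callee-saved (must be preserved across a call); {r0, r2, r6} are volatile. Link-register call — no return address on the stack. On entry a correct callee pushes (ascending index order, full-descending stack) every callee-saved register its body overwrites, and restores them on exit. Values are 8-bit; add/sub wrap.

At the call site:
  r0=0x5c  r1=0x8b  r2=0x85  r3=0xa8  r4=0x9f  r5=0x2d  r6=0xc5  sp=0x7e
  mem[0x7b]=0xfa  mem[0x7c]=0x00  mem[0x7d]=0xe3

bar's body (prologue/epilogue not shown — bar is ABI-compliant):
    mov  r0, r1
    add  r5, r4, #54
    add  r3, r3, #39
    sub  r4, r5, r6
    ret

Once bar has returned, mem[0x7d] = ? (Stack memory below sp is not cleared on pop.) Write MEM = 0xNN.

MEM = 0xa8

prologue: push r3 → mem[0x7d]=0xa8, sp=0x7d
prologue: push r4 → mem[0x7c]=0x9f, sp=0x7c
prologue: push r5 → mem[0x7b]=0x2d, sp=0x7b
body[0] mov  r0, r1 → r0=0x8b
body[1] add  r5, r4, #54 → r5=0xd5
body[2] add  r3, r3, #39 → r3=0xcf
body[3] sub  r4, r5, r6 → r4=0x10
epilogue: pop r5=0x2d, sp=0x7c
epilogue: pop r4=0x9f, sp=0x7d
epilogue: pop r3=0xa8, sp=0x7e
prologue pushed ['r3', 'r4', 'r5'] at ['0x7d', '0x7c', '0x7b']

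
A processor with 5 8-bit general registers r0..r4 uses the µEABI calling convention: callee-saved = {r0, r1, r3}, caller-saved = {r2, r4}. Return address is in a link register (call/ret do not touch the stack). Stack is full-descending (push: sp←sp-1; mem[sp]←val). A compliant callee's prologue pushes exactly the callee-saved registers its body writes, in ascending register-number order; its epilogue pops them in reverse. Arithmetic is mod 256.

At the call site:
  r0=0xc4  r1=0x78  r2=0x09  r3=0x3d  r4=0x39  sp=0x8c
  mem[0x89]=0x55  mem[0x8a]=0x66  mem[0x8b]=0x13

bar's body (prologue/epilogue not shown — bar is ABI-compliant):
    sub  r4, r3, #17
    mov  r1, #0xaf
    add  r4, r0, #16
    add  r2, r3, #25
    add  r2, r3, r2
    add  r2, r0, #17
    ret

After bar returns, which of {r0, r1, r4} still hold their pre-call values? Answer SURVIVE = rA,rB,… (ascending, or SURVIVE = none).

prologue: push r1 → mem[0x8b]=0x78, sp=0x8b
body[0] sub  r4, r3, #17 → r4=0x2c
body[1] mov  r1, #0xaf → r1=0xaf
body[2] add  r4, r0, #16 → r4=0xd4
body[3] add  r2, r3, #25 → r2=0x56
body[4] add  r2, r3, r2 → r2=0x93
body[5] add  r2, r0, #17 → r2=0xd5
epilogue: pop r1=0x78, sp=0x8c
r0: callee-saved, written=False
r1: callee-saved, written=True
r4: caller-saved, written=True

SURVIVE = r0,r1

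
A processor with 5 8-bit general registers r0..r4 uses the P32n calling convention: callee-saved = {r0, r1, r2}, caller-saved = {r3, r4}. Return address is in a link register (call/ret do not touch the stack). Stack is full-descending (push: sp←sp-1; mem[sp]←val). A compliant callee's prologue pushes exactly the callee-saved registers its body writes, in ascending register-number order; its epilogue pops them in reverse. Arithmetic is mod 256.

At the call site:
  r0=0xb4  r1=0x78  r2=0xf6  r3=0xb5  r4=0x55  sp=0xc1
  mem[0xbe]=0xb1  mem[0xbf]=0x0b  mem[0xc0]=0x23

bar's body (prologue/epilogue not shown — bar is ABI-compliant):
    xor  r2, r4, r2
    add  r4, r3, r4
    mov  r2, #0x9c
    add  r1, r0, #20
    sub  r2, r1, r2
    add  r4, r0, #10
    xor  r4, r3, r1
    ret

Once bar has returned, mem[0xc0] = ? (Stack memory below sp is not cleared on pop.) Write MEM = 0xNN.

prologue: push r1 -> mem[0xc0]=0x78, sp=0xc0
prologue: push r2 -> mem[0xbf]=0xf6, sp=0xbf
body[0] xor  r2, r4, r2 -> r2=0xa3
body[1] add  r4, r3, r4 -> r4=0x0a
body[2] mov  r2, #0x9c -> r2=0x9c
body[3] add  r1, r0, #20 -> r1=0xc8
body[4] sub  r2, r1, r2 -> r2=0x2c
body[5] add  r4, r0, #10 -> r4=0xbe
body[6] xor  r4, r3, r1 -> r4=0x7d
epilogue: pop r2=0xf6, sp=0xc0
epilogue: pop r1=0x78, sp=0xc1
prologue pushed ['r1', 'r2'] at ['0xc0', '0xbf']

MEM = 0x78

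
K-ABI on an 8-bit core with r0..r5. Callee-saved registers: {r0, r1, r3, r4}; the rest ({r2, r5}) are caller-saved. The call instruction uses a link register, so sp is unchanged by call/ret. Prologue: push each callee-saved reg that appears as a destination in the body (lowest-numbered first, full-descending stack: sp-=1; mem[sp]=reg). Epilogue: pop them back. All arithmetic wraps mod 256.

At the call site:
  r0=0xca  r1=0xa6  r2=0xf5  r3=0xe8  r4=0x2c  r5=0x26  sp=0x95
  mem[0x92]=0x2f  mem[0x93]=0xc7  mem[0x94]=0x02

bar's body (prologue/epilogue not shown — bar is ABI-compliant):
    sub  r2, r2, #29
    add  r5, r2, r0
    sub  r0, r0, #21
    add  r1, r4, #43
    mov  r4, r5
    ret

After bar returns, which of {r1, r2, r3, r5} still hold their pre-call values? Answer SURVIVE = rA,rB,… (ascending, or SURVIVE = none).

SURVIVE = r1,r3

prologue: push r0 → mem[0x94]=0xca, sp=0x94
prologue: push r1 → mem[0x93]=0xa6, sp=0x93
prologue: push r4 → mem[0x92]=0x2c, sp=0x92
body[0] sub  r2, r2, #29 → r2=0xd8
body[1] add  r5, r2, r0 → r5=0xa2
body[2] sub  r0, r0, #21 → r0=0xb5
body[3] add  r1, r4, #43 → r1=0x57
body[4] mov  r4, r5 → r4=0xa2
epilogue: pop r4=0x2c, sp=0x93
epilogue: pop r1=0xa6, sp=0x94
epilogue: pop r0=0xca, sp=0x95
r1: callee-saved, written=True
r2: caller-saved, written=True
r3: callee-saved, written=False
r5: caller-saved, written=True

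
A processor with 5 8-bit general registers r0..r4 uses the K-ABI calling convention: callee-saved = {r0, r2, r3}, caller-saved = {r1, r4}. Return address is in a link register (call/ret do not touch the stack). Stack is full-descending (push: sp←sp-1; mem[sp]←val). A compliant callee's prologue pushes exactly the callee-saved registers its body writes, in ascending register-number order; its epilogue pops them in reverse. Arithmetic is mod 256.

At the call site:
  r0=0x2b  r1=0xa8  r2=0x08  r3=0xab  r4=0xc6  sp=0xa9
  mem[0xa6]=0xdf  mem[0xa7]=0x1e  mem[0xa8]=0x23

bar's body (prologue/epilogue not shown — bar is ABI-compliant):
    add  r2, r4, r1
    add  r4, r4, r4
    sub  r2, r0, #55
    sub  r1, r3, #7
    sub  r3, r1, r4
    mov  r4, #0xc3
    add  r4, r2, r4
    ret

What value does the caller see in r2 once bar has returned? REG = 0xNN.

prologue: push r2 → mem[0xa8]=0x08, sp=0xa8
prologue: push r3 → mem[0xa7]=0xab, sp=0xa7
body[0] add  r2, r4, r1 → r2=0x6e
body[1] add  r4, r4, r4 → r4=0x8c
body[2] sub  r2, r0, #55 → r2=0xf4
body[3] sub  r1, r3, #7 → r1=0xa4
body[4] sub  r3, r1, r4 → r3=0x18
body[5] mov  r4, #0xc3 → r4=0xc3
body[6] add  r4, r2, r4 → r4=0xb7
epilogue: pop r3=0xab, sp=0xa8
epilogue: pop r2=0x08, sp=0xa9
r2 is callee-saved → restored

REG = 0x08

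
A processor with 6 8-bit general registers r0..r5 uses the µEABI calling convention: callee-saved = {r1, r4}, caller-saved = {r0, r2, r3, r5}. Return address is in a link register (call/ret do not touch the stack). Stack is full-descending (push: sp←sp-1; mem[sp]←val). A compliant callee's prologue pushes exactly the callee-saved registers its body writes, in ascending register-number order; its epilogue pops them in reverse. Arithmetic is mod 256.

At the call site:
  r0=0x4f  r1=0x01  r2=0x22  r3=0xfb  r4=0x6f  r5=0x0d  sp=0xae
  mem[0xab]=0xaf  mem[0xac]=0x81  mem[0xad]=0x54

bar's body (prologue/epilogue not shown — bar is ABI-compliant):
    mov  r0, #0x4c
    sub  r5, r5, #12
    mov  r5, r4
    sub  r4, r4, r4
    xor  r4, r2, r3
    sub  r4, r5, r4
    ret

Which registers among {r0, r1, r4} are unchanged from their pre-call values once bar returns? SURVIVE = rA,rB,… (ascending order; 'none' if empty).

SURVIVE = r1,r4

prologue: push r4 → mem[0xad]=0x6f, sp=0xad
body[0] mov  r0, #0x4c → r0=0x4c
body[1] sub  r5, r5, #12 → r5=0x01
body[2] mov  r5, r4 → r5=0x6f
body[3] sub  r4, r4, r4 → r4=0x00
body[4] xor  r4, r2, r3 → r4=0xd9
body[5] sub  r4, r5, r4 → r4=0x96
epilogue: pop r4=0x6f, sp=0xae
r0: caller-saved, written=True
r1: callee-saved, written=False
r4: callee-saved, written=True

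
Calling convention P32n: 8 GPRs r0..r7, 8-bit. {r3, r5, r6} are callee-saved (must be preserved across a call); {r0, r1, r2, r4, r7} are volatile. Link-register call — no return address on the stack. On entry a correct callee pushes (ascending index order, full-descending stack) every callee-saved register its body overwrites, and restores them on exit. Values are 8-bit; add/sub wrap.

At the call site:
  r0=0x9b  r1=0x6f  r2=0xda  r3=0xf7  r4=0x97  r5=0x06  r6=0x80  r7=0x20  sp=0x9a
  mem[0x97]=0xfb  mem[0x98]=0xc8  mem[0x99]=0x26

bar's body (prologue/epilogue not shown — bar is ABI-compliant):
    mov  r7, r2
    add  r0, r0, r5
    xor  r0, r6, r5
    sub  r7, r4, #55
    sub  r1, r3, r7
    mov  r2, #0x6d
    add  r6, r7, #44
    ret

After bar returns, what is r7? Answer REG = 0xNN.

REG = 0x60

prologue: push r6 → mem[0x99]=0x80, sp=0x99
body[0] mov  r7, r2 → r7=0xda
body[1] add  r0, r0, r5 → r0=0xa1
body[2] xor  r0, r6, r5 → r0=0x86
body[3] sub  r7, r4, #55 → r7=0x60
body[4] sub  r1, r3, r7 → r1=0x97
body[5] mov  r2, #0x6d → r2=0x6d
body[6] add  r6, r7, #44 → r6=0x8c
epilogue: pop r6=0x80, sp=0x9a
r7 is caller-saved → body value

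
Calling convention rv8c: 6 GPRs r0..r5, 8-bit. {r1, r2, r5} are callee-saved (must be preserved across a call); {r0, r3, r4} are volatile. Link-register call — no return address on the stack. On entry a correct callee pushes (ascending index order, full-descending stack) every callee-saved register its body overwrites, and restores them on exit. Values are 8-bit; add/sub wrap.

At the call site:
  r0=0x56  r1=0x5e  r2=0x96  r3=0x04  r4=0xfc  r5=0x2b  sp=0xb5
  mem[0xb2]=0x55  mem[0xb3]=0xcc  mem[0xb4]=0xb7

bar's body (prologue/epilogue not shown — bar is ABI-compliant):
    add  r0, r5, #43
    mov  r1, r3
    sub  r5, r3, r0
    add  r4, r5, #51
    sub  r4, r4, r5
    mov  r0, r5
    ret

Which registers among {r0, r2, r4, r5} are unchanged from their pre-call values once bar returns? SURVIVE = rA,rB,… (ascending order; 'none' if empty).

prologue: push r1 → mem[0xb4]=0x5e, sp=0xb4
prologue: push r5 → mem[0xb3]=0x2b, sp=0xb3
body[0] add  r0, r5, #43 → r0=0x56
body[1] mov  r1, r3 → r1=0x04
body[2] sub  r5, r3, r0 → r5=0xae
body[3] add  r4, r5, #51 → r4=0xe1
body[4] sub  r4, r4, r5 → r4=0x33
body[5] mov  r0, r5 → r0=0xae
epilogue: pop r5=0x2b, sp=0xb4
epilogue: pop r1=0x5e, sp=0xb5
r0: caller-saved, written=True
r2: callee-saved, written=False
r4: caller-saved, written=True
r5: callee-saved, written=True

SURVIVE = r2,r5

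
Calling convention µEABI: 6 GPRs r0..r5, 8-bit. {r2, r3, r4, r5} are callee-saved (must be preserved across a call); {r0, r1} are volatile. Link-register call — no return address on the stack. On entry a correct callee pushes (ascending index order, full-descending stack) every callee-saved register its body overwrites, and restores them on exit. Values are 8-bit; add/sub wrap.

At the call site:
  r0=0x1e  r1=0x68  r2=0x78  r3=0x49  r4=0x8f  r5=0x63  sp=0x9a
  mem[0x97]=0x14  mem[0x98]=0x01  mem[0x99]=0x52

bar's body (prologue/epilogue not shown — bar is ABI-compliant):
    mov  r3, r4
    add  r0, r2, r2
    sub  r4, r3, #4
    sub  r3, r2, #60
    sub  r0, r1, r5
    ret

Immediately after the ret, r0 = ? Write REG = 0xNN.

prologue: push r3 → mem[0x99]=0x49, sp=0x99
prologue: push r4 → mem[0x98]=0x8f, sp=0x98
body[0] mov  r3, r4 → r3=0x8f
body[1] add  r0, r2, r2 → r0=0xf0
body[2] sub  r4, r3, #4 → r4=0x8b
body[3] sub  r3, r2, #60 → r3=0x3c
body[4] sub  r0, r1, r5 → r0=0x05
epilogue: pop r4=0x8f, sp=0x99
epilogue: pop r3=0x49, sp=0x9a
r0 is caller-saved → body value

REG = 0x05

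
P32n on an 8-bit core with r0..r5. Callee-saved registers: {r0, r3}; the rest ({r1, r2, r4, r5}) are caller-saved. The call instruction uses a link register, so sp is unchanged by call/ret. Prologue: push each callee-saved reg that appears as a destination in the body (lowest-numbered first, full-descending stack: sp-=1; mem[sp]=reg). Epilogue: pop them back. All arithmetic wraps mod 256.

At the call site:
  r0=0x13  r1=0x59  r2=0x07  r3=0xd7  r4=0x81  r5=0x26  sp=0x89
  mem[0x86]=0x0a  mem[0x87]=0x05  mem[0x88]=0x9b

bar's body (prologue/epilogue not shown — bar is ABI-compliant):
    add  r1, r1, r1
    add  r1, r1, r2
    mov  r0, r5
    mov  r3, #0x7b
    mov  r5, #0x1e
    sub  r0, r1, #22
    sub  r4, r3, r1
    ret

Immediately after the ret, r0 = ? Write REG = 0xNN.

REG = 0x13

prologue: push r0 -> mem[0x88]=0x13, sp=0x88
prologue: push r3 -> mem[0x87]=0xd7, sp=0x87
body[0] add  r1, r1, r1 -> r1=0xb2
body[1] add  r1, r1, r2 -> r1=0xb9
body[2] mov  r0, r5 -> r0=0x26
body[3] mov  r3, #0x7b -> r3=0x7b
body[4] mov  r5, #0x1e -> r5=0x1e
body[5] sub  r0, r1, #22 -> r0=0xa3
body[6] sub  r4, r3, r1 -> r4=0xc2
epilogue: pop r3=0xd7, sp=0x88
epilogue: pop r0=0x13, sp=0x89
r0 is callee-saved -> restored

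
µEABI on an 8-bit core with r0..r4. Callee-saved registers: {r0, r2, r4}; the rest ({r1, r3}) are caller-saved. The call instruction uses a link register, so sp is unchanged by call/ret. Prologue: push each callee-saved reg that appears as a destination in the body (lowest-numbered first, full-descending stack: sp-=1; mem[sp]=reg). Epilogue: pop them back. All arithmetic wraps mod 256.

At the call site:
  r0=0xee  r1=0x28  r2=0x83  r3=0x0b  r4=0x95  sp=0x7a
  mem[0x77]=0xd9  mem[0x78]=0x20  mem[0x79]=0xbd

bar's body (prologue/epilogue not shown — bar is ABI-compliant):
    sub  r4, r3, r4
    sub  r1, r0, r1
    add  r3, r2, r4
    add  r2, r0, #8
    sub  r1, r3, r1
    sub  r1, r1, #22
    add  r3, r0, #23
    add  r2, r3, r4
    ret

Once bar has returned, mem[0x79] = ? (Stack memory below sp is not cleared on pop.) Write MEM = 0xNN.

prologue: push r2 → mem[0x79]=0x83, sp=0x79
prologue: push r4 → mem[0x78]=0x95, sp=0x78
body[0] sub  r4, r3, r4 → r4=0x76
body[1] sub  r1, r0, r1 → r1=0xc6
body[2] add  r3, r2, r4 → r3=0xf9
body[3] add  r2, r0, #8 → r2=0xf6
body[4] sub  r1, r3, r1 → r1=0x33
body[5] sub  r1, r1, #22 → r1=0x1d
body[6] add  r3, r0, #23 → r3=0x05
body[7] add  r2, r3, r4 → r2=0x7b
epilogue: pop r4=0x95, sp=0x79
epilogue: pop r2=0x83, sp=0x7a
prologue pushed ['r2', 'r4'] at ['0x79', '0x78']

MEM = 0x83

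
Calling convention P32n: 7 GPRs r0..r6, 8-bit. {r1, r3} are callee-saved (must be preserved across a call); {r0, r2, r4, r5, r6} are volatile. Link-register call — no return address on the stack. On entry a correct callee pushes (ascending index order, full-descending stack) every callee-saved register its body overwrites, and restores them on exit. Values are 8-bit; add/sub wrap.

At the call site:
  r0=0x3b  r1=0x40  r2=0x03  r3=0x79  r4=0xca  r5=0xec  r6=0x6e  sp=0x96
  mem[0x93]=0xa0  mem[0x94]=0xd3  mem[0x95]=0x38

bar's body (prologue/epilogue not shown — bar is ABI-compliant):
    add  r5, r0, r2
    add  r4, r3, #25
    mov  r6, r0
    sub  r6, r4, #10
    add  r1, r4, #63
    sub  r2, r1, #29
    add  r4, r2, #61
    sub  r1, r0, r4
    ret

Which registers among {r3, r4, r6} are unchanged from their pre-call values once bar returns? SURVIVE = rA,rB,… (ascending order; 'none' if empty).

prologue: push r1 → mem[0x95]=0x40, sp=0x95
body[0] add  r5, r0, r2 → r5=0x3e
body[1] add  r4, r3, #25 → r4=0x92
body[2] mov  r6, r0 → r6=0x3b
body[3] sub  r6, r4, #10 → r6=0x88
body[4] add  r1, r4, #63 → r1=0xd1
body[5] sub  r2, r1, #29 → r2=0xb4
body[6] add  r4, r2, #61 → r4=0xf1
body[7] sub  r1, r0, r4 → r1=0x4a
epilogue: pop r1=0x40, sp=0x96
r3: callee-saved, written=False
r4: caller-saved, written=True
r6: caller-saved, written=True

SURVIVE = r3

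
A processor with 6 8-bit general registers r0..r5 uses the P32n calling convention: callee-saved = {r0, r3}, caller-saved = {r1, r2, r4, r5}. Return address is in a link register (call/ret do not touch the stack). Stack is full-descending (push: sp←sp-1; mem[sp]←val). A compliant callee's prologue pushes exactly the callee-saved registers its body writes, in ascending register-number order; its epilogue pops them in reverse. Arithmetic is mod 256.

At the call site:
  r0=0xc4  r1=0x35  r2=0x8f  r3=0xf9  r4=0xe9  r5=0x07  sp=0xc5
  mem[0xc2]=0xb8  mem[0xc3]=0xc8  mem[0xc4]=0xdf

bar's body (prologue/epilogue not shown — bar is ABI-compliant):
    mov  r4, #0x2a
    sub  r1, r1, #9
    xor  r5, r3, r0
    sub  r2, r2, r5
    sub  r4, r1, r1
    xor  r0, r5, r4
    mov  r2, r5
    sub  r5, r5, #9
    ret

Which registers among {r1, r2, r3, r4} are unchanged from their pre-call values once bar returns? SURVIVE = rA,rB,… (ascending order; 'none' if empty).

prologue: push r0 -> mem[0xc4]=0xc4, sp=0xc4
body[0] mov  r4, #0x2a -> r4=0x2a
body[1] sub  r1, r1, #9 -> r1=0x2c
body[2] xor  r5, r3, r0 -> r5=0x3d
body[3] sub  r2, r2, r5 -> r2=0x52
body[4] sub  r4, r1, r1 -> r4=0x00
body[5] xor  r0, r5, r4 -> r0=0x3d
body[6] mov  r2, r5 -> r2=0x3d
body[7] sub  r5, r5, #9 -> r5=0x34
epilogue: pop r0=0xc4, sp=0xc5
r1: caller-saved, written=True
r2: caller-saved, written=True
r3: callee-saved, written=False
r4: caller-saved, written=True

SURVIVE = r3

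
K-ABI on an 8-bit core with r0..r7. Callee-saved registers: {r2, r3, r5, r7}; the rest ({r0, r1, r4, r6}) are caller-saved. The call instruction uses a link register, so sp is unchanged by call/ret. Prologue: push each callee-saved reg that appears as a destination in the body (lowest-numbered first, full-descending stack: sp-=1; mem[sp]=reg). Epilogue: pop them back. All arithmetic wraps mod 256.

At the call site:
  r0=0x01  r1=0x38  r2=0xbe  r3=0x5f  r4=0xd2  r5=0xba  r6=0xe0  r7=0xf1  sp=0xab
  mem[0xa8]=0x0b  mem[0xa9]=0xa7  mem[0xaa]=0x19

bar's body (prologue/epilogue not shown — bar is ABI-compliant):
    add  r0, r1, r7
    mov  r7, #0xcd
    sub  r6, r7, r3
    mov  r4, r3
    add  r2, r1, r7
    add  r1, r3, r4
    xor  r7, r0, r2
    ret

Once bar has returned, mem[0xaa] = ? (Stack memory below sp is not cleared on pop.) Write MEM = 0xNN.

MEM = 0xbe

prologue: push r2 -> mem[0xaa]=0xbe, sp=0xaa
prologue: push r7 -> mem[0xa9]=0xf1, sp=0xa9
body[0] add  r0, r1, r7 -> r0=0x29
body[1] mov  r7, #0xcd -> r7=0xcd
body[2] sub  r6, r7, r3 -> r6=0x6e
body[3] mov  r4, r3 -> r4=0x5f
body[4] add  r2, r1, r7 -> r2=0x05
body[5] add  r1, r3, r4 -> r1=0xbe
body[6] xor  r7, r0, r2 -> r7=0x2c
epilogue: pop r7=0xf1, sp=0xaa
epilogue: pop r2=0xbe, sp=0xab
prologue pushed ['r2', 'r7'] at ['0xaa', '0xa9']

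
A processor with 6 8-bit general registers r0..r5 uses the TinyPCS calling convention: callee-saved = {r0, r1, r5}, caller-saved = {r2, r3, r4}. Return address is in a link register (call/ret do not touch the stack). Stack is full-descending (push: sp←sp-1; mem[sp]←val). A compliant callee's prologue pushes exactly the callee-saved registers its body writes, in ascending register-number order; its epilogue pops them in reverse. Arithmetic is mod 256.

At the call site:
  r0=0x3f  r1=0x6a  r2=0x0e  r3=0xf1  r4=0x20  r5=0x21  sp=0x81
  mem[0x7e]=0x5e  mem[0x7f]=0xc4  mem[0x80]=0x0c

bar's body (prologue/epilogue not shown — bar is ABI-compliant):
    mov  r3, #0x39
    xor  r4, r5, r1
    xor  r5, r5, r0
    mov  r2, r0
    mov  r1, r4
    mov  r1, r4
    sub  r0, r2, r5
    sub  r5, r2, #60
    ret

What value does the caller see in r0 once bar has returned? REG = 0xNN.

prologue: push r0 -> mem[0x80]=0x3f, sp=0x80
prologue: push r1 -> mem[0x7f]=0x6a, sp=0x7f
prologue: push r5 -> mem[0x7e]=0x21, sp=0x7e
body[0] mov  r3, #0x39 -> r3=0x39
body[1] xor  r4, r5, r1 -> r4=0x4b
body[2] xor  r5, r5, r0 -> r5=0x1e
body[3] mov  r2, r0 -> r2=0x3f
body[4] mov  r1, r4 -> r1=0x4b
body[5] mov  r1, r4 -> r1=0x4b
body[6] sub  r0, r2, r5 -> r0=0x21
body[7] sub  r5, r2, #60 -> r5=0x03
epilogue: pop r5=0x21, sp=0x7f
epilogue: pop r1=0x6a, sp=0x80
epilogue: pop r0=0x3f, sp=0x81
r0 is callee-saved -> restored

REG = 0x3f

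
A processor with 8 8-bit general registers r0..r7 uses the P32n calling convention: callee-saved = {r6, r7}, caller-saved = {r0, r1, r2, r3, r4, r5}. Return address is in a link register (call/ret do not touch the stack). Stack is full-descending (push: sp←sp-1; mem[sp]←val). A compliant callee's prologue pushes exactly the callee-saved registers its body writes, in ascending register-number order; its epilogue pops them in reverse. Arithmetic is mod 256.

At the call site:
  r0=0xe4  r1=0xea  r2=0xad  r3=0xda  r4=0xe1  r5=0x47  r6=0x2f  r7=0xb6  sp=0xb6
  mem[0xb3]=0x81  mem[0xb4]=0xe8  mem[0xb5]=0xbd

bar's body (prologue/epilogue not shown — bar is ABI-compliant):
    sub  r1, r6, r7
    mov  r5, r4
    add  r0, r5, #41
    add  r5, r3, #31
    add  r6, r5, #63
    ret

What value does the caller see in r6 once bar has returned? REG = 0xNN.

REG = 0x2f

prologue: push r6 → mem[0xb5]=0x2f, sp=0xb5
body[0] sub  r1, r6, r7 → r1=0x79
body[1] mov  r5, r4 → r5=0xe1
body[2] add  r0, r5, #41 → r0=0x0a
body[3] add  r5, r3, #31 → r5=0xf9
body[4] add  r6, r5, #63 → r6=0x38
epilogue: pop r6=0x2f, sp=0xb6
r6 is callee-saved → restored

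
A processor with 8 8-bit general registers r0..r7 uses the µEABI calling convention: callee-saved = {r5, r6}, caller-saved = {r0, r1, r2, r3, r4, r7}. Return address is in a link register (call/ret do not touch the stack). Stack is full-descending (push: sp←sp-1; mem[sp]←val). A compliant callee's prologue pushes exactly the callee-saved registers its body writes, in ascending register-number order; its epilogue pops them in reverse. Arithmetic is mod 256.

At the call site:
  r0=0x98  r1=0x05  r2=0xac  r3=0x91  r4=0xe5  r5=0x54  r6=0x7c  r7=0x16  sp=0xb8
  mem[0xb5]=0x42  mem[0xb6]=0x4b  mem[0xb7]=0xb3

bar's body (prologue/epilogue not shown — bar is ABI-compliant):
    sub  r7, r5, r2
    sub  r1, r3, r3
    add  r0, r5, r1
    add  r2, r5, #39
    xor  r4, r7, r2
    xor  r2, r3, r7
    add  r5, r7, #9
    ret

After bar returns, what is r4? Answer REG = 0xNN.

REG = 0xd3

prologue: push r5 -> mem[0xb7]=0x54, sp=0xb7
body[0] sub  r7, r5, r2 -> r7=0xa8
body[1] sub  r1, r3, r3 -> r1=0x00
body[2] add  r0, r5, r1 -> r0=0x54
body[3] add  r2, r5, #39 -> r2=0x7b
body[4] xor  r4, r7, r2 -> r4=0xd3
body[5] xor  r2, r3, r7 -> r2=0x39
body[6] add  r5, r7, #9 -> r5=0xb1
epilogue: pop r5=0x54, sp=0xb8
r4 is caller-saved -> body value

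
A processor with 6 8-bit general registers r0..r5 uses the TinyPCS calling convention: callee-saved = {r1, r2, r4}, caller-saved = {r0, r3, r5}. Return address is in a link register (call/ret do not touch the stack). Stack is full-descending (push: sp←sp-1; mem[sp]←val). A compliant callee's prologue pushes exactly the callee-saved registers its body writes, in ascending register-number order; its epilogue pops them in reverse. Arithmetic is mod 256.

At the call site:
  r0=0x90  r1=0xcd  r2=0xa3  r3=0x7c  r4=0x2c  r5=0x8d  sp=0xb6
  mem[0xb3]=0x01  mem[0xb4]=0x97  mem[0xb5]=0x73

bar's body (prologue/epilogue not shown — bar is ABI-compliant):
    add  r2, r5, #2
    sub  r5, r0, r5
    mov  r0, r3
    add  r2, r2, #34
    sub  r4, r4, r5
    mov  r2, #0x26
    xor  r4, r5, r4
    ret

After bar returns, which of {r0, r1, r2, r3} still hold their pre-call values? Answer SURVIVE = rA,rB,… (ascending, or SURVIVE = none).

prologue: push r2 → mem[0xb5]=0xa3, sp=0xb5
prologue: push r4 → mem[0xb4]=0x2c, sp=0xb4
body[0] add  r2, r5, #2 → r2=0x8f
body[1] sub  r5, r0, r5 → r5=0x03
body[2] mov  r0, r3 → r0=0x7c
body[3] add  r2, r2, #34 → r2=0xb1
body[4] sub  r4, r4, r5 → r4=0x29
body[5] mov  r2, #0x26 → r2=0x26
body[6] xor  r4, r5, r4 → r4=0x2a
epilogue: pop r4=0x2c, sp=0xb5
epilogue: pop r2=0xa3, sp=0xb6
r0: caller-saved, written=True
r1: callee-saved, written=False
r2: callee-saved, written=True
r3: caller-saved, written=False

SURVIVE = r1,r2,r3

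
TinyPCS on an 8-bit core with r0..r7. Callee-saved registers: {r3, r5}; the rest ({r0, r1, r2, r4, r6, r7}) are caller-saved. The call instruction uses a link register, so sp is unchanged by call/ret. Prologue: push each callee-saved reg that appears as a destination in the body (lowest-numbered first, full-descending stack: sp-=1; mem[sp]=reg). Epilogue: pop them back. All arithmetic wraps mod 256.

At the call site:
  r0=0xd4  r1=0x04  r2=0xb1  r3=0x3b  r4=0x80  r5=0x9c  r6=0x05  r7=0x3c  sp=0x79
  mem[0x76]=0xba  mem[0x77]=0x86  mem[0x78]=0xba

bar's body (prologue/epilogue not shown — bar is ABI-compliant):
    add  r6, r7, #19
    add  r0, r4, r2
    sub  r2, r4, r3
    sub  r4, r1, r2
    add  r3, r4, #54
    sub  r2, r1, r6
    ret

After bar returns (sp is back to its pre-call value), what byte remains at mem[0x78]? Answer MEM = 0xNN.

MEM = 0x3b

prologue: push r3 → mem[0x78]=0x3b, sp=0x78
body[0] add  r6, r7, #19 → r6=0x4f
body[1] add  r0, r4, r2 → r0=0x31
body[2] sub  r2, r4, r3 → r2=0x45
body[3] sub  r4, r1, r2 → r4=0xbf
body[4] add  r3, r4, #54 → r3=0xf5
body[5] sub  r2, r1, r6 → r2=0xb5
epilogue: pop r3=0x3b, sp=0x79
prologue pushed ['r3'] at ['0x78']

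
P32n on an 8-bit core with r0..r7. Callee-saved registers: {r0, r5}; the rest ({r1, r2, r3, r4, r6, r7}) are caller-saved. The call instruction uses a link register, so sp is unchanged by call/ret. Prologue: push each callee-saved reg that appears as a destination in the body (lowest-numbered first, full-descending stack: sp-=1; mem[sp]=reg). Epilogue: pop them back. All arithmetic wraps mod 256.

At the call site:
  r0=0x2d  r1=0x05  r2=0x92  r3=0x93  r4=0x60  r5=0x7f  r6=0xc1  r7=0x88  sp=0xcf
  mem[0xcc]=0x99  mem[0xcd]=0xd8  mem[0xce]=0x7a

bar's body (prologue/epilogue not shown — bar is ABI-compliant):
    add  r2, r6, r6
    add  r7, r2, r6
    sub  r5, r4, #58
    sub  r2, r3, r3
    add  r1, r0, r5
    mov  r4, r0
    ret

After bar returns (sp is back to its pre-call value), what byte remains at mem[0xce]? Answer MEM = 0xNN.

MEM = 0x7f

prologue: push r5 → mem[0xce]=0x7f, sp=0xce
body[0] add  r2, r6, r6 → r2=0x82
body[1] add  r7, r2, r6 → r7=0x43
body[2] sub  r5, r4, #58 → r5=0x26
body[3] sub  r2, r3, r3 → r2=0x00
body[4] add  r1, r0, r5 → r1=0x53
body[5] mov  r4, r0 → r4=0x2d
epilogue: pop r5=0x7f, sp=0xcf
prologue pushed ['r5'] at ['0xce']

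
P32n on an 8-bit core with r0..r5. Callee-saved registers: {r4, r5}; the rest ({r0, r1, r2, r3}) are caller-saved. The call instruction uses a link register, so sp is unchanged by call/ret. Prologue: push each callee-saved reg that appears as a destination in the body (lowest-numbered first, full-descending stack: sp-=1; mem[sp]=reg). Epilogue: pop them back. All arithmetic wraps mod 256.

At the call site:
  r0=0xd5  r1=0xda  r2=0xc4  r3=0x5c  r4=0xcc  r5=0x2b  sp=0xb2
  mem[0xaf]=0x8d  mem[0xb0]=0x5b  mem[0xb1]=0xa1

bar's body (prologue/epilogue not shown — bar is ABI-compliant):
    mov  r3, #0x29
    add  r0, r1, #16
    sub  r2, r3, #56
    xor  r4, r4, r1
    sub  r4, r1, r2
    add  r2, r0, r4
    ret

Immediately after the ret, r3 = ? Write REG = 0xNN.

prologue: push r4 -> mem[0xb1]=0xcc, sp=0xb1
body[0] mov  r3, #0x29 -> r3=0x29
body[1] add  r0, r1, #16 -> r0=0xea
body[2] sub  r2, r3, #56 -> r2=0xf1
body[3] xor  r4, r4, r1 -> r4=0x16
body[4] sub  r4, r1, r2 -> r4=0xe9
body[5] add  r2, r0, r4 -> r2=0xd3
epilogue: pop r4=0xcc, sp=0xb2
r3 is caller-saved -> body value

REG = 0x29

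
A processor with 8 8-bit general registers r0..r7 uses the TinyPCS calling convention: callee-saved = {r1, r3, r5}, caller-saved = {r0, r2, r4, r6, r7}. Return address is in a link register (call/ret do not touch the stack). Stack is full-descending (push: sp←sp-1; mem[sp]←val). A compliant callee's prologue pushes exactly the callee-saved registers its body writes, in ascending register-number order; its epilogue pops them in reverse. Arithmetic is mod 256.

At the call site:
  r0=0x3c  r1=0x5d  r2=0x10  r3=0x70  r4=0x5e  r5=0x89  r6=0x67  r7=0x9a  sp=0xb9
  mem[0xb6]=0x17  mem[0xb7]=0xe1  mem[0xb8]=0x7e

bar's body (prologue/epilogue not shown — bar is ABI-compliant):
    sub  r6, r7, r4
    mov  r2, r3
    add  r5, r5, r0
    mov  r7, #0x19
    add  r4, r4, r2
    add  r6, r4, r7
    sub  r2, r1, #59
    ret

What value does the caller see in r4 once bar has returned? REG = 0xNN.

REG = 0xce

prologue: push r5 → mem[0xb8]=0x89, sp=0xb8
body[0] sub  r6, r7, r4 → r6=0x3c
body[1] mov  r2, r3 → r2=0x70
body[2] add  r5, r5, r0 → r5=0xc5
body[3] mov  r7, #0x19 → r7=0x19
body[4] add  r4, r4, r2 → r4=0xce
body[5] add  r6, r4, r7 → r6=0xe7
body[6] sub  r2, r1, #59 → r2=0x22
epilogue: pop r5=0x89, sp=0xb9
r4 is caller-saved → body value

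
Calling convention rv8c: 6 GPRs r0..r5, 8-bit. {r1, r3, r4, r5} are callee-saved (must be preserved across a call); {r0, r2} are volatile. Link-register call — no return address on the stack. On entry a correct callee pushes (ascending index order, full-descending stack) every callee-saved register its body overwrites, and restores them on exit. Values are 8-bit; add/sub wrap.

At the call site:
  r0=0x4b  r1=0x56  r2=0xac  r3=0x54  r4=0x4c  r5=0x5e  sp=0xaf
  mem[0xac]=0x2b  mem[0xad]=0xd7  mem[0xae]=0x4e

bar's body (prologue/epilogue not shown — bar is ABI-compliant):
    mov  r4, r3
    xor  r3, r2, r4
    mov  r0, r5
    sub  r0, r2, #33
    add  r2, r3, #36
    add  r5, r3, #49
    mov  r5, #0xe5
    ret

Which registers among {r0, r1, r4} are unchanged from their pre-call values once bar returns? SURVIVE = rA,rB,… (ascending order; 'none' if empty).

SURVIVE = r1,r4

prologue: push r3 -> mem[0xae]=0x54, sp=0xae
prologue: push r4 -> mem[0xad]=0x4c, sp=0xad
prologue: push r5 -> mem[0xac]=0x5e, sp=0xac
body[0] mov  r4, r3 -> r4=0x54
body[1] xor  r3, r2, r4 -> r3=0xf8
body[2] mov  r0, r5 -> r0=0x5e
body[3] sub  r0, r2, #33 -> r0=0x8b
body[4] add  r2, r3, #36 -> r2=0x1c
body[5] add  r5, r3, #49 -> r5=0x29
body[6] mov  r5, #0xe5 -> r5=0xe5
epilogue: pop r5=0x5e, sp=0xad
epilogue: pop r4=0x4c, sp=0xae
epilogue: pop r3=0x54, sp=0xaf
r0: caller-saved, written=True
r1: callee-saved, written=False
r4: callee-saved, written=True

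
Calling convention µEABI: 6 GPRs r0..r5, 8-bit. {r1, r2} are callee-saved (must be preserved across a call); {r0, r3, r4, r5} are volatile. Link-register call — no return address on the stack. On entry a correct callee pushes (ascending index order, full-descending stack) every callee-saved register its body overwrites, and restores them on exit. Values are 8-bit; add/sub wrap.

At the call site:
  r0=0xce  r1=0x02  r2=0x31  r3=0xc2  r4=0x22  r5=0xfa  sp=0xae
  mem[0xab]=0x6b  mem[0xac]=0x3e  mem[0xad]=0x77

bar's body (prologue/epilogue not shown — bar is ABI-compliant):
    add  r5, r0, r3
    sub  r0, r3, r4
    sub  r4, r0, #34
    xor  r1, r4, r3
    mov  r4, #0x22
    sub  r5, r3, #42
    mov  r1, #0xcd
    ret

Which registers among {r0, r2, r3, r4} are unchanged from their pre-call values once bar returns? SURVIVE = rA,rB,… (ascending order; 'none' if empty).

SURVIVE = r2,r3,r4

prologue: push r1 -> mem[0xad]=0x02, sp=0xad
body[0] add  r5, r0, r3 -> r5=0x90
body[1] sub  r0, r3, r4 -> r0=0xa0
body[2] sub  r4, r0, #34 -> r4=0x7e
body[3] xor  r1, r4, r3 -> r1=0xbc
body[4] mov  r4, #0x22 -> r4=0x22
body[5] sub  r5, r3, #42 -> r5=0x98
body[6] mov  r1, #0xcd -> r1=0xcd
epilogue: pop r1=0x02, sp=0xae
r0: caller-saved, written=True
r2: callee-saved, written=False
r3: caller-saved, written=False
r4: caller-saved, written=True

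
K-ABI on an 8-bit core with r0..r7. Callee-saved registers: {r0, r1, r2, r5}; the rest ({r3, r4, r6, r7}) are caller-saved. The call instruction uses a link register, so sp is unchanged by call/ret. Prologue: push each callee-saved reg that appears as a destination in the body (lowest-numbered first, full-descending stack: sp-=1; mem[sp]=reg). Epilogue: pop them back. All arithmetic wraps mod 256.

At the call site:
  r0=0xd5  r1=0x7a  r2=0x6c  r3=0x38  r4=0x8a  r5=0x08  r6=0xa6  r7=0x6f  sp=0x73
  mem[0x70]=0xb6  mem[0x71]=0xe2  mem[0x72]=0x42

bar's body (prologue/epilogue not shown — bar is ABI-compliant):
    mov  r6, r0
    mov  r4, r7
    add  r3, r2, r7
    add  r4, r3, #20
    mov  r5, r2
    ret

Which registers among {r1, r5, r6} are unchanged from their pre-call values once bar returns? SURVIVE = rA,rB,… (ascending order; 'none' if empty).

SURVIVE = r1,r5

prologue: push r5 -> mem[0x72]=0x08, sp=0x72
body[0] mov  r6, r0 -> r6=0xd5
body[1] mov  r4, r7 -> r4=0x6f
body[2] add  r3, r2, r7 -> r3=0xdb
body[3] add  r4, r3, #20 -> r4=0xef
body[4] mov  r5, r2 -> r5=0x6c
epilogue: pop r5=0x08, sp=0x73
r1: callee-saved, written=False
r5: callee-saved, written=True
r6: caller-saved, written=True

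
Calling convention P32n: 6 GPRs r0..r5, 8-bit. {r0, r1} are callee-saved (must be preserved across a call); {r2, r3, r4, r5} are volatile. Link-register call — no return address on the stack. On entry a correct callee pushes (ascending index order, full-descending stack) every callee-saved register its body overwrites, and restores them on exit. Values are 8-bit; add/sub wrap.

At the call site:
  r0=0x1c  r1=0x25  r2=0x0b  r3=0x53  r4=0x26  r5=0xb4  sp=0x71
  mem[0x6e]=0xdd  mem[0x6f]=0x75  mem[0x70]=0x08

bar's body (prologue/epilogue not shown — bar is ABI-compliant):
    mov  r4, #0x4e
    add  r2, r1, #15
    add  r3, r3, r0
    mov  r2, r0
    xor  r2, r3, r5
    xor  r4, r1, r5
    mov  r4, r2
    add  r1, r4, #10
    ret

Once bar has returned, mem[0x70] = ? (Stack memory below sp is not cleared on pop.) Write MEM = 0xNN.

prologue: push r1 -> mem[0x70]=0x25, sp=0x70
body[0] mov  r4, #0x4e -> r4=0x4e
body[1] add  r2, r1, #15 -> r2=0x34
body[2] add  r3, r3, r0 -> r3=0x6f
body[3] mov  r2, r0 -> r2=0x1c
body[4] xor  r2, r3, r5 -> r2=0xdb
body[5] xor  r4, r1, r5 -> r4=0x91
body[6] mov  r4, r2 -> r4=0xdb
body[7] add  r1, r4, #10 -> r1=0xe5
epilogue: pop r1=0x25, sp=0x71
prologue pushed ['r1'] at ['0x70']

MEM = 0x25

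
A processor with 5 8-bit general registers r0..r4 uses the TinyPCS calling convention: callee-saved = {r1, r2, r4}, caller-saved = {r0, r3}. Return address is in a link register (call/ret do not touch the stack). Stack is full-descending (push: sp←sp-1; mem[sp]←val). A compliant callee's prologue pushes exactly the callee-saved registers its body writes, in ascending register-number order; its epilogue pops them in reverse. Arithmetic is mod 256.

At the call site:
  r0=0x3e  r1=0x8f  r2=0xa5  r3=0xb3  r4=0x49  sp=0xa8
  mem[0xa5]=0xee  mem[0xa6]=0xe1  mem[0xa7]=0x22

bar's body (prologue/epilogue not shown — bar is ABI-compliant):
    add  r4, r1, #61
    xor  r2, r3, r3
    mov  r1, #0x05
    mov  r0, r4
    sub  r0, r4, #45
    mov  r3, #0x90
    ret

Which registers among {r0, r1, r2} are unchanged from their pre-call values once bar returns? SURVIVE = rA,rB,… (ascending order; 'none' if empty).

prologue: push r1 → mem[0xa7]=0x8f, sp=0xa7
prologue: push r2 → mem[0xa6]=0xa5, sp=0xa6
prologue: push r4 → mem[0xa5]=0x49, sp=0xa5
body[0] add  r4, r1, #61 → r4=0xcc
body[1] xor  r2, r3, r3 → r2=0x00
body[2] mov  r1, #0x05 → r1=0x05
body[3] mov  r0, r4 → r0=0xcc
body[4] sub  r0, r4, #45 → r0=0x9f
body[5] mov  r3, #0x90 → r3=0x90
epilogue: pop r4=0x49, sp=0xa6
epilogue: pop r2=0xa5, sp=0xa7
epilogue: pop r1=0x8f, sp=0xa8
r0: caller-saved, written=True
r1: callee-saved, written=True
r2: callee-saved, written=True

SURVIVE = r1,r2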